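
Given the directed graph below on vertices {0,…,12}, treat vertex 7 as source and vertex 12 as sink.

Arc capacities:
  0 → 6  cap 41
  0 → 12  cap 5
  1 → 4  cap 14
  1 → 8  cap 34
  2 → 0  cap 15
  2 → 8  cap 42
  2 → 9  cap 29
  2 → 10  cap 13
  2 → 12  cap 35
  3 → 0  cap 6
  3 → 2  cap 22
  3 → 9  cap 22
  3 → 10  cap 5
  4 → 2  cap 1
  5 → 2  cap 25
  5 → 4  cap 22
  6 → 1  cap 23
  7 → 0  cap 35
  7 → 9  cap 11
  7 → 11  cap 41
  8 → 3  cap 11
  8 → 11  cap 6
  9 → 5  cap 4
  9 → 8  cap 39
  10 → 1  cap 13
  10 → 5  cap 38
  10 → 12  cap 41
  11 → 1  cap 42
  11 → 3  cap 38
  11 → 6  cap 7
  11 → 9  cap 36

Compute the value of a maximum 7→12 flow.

augment #1: 7→0→12 bottleneck 5, total now 5
augment #2: 7→9→5→2→12 bottleneck 4, total now 9
augment #3: 7→11→3→2→12 bottleneck 22, total now 31
augment #4: 7→11→3→10→12 bottleneck 5, total now 36
augment #5: 7→11→1→4→2→12 bottleneck 1, total now 37

Maximum flow value: 37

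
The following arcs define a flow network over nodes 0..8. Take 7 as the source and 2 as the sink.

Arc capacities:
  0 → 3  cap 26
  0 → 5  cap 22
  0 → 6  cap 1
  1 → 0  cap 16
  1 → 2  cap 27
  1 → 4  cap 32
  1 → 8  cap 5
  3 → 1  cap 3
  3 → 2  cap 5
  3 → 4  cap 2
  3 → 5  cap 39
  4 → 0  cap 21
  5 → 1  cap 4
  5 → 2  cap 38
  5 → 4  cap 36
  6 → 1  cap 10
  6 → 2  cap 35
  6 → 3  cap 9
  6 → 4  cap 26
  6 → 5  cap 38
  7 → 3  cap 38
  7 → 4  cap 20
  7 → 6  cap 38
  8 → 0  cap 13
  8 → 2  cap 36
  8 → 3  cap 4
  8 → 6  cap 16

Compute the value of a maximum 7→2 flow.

Maximum flow value: 89

augment #1: 7→3→2 bottleneck 5, total now 5
augment #2: 7→6→2 bottleneck 35, total now 40
augment #3: 7→3→1→2 bottleneck 3, total now 43
augment #4: 7→3→5→2 bottleneck 30, total now 73
augment #5: 7→6→1→2 bottleneck 3, total now 76
augment #6: 7→4→0→5→2 bottleneck 8, total now 84
augment #7: 7→4→0→5→1→2 bottleneck 4, total now 88
augment #8: 7→4→0→6→1→2 bottleneck 1, total now 89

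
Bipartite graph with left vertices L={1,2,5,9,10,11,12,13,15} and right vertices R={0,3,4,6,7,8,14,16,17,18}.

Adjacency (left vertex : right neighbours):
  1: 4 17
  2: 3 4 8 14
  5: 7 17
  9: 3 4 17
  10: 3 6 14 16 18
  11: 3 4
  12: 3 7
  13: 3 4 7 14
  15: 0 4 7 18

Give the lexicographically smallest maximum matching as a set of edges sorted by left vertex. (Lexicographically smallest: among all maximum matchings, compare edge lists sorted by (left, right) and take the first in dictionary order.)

Lex-smallest maximum matching: {(1,4), (2,8), (5,7), (9,17), (10,6), (11,3), (13,14), (15,0)}

|M| = 8 (so the lex-smallest maximum matching has 8 edges)
process left vertices in ascending order; for each, take the smallest-labelled available neighbour that still permits 8 edges overall, or leave it unmatched if none does
lex-smallest matching: {1-4, 2-8, 5-7, 9-17, 10-6, 11-3, 13-14, 15-0}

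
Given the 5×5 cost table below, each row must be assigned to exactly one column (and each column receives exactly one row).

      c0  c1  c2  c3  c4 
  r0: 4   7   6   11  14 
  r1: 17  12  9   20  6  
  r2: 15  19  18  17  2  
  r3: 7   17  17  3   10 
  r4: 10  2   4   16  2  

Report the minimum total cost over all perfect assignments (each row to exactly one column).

optimal assignment: row0→col0 (cost 4), row1→col2 (cost 9), row2→col4 (cost 2), row3→col3 (cost 3), row4→col1 (cost 2)
total = 4 + 9 + 2 + 3 + 2 = 20

Minimum assignment cost: 20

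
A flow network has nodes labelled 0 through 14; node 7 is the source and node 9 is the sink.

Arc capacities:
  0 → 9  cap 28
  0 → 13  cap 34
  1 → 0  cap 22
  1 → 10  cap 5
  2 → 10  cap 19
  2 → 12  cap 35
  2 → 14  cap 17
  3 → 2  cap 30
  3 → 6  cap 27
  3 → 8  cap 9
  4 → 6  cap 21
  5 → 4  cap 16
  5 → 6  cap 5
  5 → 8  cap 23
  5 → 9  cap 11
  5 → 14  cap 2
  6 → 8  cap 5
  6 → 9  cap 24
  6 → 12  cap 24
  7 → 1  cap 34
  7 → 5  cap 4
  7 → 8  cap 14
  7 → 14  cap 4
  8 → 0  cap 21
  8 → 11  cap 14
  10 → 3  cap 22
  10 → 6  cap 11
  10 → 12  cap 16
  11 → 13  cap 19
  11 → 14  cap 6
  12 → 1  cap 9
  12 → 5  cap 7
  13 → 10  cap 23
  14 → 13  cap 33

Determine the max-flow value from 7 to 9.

Maximum flow value: 49

augment #1: 7→5→9 bottleneck 4, total now 4
augment #2: 7→1→0→9 bottleneck 22, total now 26
augment #3: 7→8→0→9 bottleneck 6, total now 32
augment #4: 7→1→10→6→9 bottleneck 5, total now 37
augment #5: 7→14→13→10→6→9 bottleneck 4, total now 41
augment #6: 7→8→0→13→10→6→9 bottleneck 2, total now 43
augment #7: 7→8→0→13→10→3→6→9 bottleneck 6, total now 49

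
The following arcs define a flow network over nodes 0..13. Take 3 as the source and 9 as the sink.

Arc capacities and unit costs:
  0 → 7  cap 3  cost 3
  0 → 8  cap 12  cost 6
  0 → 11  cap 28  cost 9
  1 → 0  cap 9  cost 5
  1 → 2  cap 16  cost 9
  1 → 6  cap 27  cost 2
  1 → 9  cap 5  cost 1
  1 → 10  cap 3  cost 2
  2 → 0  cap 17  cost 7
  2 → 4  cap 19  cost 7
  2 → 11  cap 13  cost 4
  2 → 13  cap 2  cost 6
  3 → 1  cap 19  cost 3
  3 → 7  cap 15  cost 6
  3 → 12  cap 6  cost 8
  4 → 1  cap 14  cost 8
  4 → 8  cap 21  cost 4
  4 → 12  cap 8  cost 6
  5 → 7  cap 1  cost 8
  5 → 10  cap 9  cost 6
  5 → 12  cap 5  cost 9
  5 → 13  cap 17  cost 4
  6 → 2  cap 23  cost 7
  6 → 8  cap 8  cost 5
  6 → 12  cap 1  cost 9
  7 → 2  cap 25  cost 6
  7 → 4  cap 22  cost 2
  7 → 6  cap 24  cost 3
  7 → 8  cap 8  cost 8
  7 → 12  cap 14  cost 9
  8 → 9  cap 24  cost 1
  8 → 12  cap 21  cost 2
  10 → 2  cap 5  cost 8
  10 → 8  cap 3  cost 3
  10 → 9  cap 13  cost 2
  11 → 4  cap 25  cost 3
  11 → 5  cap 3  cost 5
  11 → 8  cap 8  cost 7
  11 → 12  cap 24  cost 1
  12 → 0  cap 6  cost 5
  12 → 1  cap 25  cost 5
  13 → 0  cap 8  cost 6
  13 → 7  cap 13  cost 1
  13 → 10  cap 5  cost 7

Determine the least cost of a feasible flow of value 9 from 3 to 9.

shortest-cost path #1: 3→1→9 push 5 @ unit cost 4 (adds 20)
shortest-cost path #2: 3→1→10→9 push 3 @ unit cost 7 (adds 21)
shortest-cost path #3: 3→1→6→8→9 push 1 @ unit cost 11 (adds 11)
total cost = 52

Minimum cost for 9 units: 52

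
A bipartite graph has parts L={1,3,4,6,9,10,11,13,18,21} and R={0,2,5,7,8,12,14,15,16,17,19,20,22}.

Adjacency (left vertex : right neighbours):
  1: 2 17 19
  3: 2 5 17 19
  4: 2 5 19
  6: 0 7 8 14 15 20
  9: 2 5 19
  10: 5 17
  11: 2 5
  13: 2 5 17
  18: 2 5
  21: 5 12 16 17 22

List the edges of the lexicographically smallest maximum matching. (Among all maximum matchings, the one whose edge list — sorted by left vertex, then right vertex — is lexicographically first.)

Lex-smallest maximum matching: {(1,2), (3,5), (4,19), (6,0), (10,17), (21,12)}

|M| = 6 (so the lex-smallest maximum matching has 6 edges)
process left vertices in ascending order; for each, take the smallest-labelled available neighbour that still permits 6 edges overall, or leave it unmatched if none does
lex-smallest matching: {1-2, 3-5, 4-19, 6-0, 10-17, 21-12}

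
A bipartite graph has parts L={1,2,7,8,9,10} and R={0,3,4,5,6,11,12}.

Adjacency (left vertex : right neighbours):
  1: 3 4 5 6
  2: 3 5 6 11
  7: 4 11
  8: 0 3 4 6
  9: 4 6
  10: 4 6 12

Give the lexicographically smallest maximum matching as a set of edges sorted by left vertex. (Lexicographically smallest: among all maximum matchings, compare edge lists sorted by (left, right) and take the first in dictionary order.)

|M| = 6 (so the lex-smallest maximum matching has 6 edges)
process left vertices in ascending order; for each, take the smallest-labelled available neighbour that still permits 6 edges overall, or leave it unmatched if none does
lex-smallest matching: {1-3, 2-5, 7-4, 8-0, 9-6, 10-12}

Lex-smallest maximum matching: {(1,3), (2,5), (7,4), (8,0), (9,6), (10,12)}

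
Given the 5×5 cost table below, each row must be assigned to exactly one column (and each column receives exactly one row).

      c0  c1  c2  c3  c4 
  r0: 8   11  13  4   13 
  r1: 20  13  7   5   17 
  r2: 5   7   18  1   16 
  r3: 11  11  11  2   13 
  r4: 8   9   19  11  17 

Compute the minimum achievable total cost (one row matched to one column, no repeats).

optimal assignment: row0→col4 (cost 13), row1→col2 (cost 7), row2→col0 (cost 5), row3→col3 (cost 2), row4→col1 (cost 9)
total = 13 + 7 + 5 + 2 + 9 = 36

Minimum assignment cost: 36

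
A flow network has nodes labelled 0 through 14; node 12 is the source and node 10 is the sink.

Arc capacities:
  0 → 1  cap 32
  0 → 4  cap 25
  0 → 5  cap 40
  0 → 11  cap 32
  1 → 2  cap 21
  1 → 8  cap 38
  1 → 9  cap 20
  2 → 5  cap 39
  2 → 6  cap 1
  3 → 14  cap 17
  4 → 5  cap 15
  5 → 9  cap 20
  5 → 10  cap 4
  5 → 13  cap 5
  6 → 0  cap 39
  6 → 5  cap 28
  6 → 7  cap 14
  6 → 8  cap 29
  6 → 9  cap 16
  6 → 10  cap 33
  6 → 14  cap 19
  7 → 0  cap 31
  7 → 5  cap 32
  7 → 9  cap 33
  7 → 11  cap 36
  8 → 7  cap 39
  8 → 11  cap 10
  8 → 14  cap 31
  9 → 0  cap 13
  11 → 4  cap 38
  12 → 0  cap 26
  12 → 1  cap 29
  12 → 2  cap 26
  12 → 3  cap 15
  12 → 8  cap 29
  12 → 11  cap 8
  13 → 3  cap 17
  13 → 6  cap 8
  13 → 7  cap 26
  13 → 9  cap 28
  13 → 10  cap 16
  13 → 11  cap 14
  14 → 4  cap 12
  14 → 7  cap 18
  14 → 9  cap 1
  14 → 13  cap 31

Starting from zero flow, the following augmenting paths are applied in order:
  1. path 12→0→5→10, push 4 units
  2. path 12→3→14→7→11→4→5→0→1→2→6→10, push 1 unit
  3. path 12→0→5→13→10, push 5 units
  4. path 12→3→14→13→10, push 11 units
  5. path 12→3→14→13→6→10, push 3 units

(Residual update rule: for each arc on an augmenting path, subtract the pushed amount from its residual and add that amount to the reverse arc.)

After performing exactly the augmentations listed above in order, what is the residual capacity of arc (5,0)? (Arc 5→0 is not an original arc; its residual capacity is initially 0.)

Residual capacity of (5,0): 8

after path 1 (12→0→5→10, push 4): res(5,0)=4
after path 2 (12→3→14→7→11→4→5→0→1→2→6→10, push 1): res(5,0)=3
after path 3 (12→0→5→13→10, push 5): res(5,0)=8
after path 4 (12→3→14→13→10, push 11): res(5,0)=8
after path 5 (12→3→14→13→6→10, push 3): res(5,0)=8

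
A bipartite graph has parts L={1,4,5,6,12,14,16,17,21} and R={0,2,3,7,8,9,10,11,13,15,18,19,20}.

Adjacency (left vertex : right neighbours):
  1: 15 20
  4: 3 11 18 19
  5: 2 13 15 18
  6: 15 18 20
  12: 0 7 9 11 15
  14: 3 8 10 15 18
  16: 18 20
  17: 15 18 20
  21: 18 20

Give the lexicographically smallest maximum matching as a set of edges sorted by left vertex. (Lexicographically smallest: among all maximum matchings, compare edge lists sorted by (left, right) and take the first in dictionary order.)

Lex-smallest maximum matching: {(1,15), (4,3), (5,2), (6,18), (12,0), (14,8), (16,20)}

|M| = 7 (so the lex-smallest maximum matching has 7 edges)
process left vertices in ascending order; for each, take the smallest-labelled available neighbour that still permits 7 edges overall, or leave it unmatched if none does
lex-smallest matching: {1-15, 4-3, 5-2, 6-18, 12-0, 14-8, 16-20}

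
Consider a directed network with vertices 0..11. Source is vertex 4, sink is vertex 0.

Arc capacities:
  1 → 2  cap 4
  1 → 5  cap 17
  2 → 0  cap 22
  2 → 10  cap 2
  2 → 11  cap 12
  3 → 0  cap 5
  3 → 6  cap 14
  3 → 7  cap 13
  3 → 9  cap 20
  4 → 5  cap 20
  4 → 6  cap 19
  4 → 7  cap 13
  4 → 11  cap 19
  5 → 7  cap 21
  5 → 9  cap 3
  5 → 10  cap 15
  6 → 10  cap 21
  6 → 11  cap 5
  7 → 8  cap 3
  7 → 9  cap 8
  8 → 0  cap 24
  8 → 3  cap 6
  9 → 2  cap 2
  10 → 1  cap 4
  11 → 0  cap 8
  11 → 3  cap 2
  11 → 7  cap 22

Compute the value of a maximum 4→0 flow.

augment #1: 4→11→0 bottleneck 8, total now 8
augment #2: 4→7→8→0 bottleneck 3, total now 11
augment #3: 4→11→3→0 bottleneck 2, total now 13
augment #4: 4→5→9→2→0 bottleneck 2, total now 15
augment #5: 4→5→10→1→2→0 bottleneck 4, total now 19

Maximum flow value: 19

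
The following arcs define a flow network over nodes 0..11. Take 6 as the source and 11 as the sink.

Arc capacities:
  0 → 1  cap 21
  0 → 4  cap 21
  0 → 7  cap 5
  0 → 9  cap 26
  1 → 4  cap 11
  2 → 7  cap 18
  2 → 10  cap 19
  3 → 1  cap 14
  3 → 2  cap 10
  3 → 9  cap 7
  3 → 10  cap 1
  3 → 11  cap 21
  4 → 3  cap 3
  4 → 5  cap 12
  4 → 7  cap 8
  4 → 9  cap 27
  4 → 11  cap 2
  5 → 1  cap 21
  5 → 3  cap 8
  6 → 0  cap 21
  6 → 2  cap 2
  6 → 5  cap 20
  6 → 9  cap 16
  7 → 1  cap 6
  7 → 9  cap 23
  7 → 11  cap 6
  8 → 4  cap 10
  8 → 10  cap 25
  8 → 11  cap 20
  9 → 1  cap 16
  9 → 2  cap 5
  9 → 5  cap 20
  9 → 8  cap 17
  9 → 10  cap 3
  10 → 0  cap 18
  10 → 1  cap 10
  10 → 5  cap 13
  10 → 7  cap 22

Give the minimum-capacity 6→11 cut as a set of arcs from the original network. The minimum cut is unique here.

augment #1: 6→0→4→11 push 2
augment #2: 6→0→7→11 push 5
augment #3: 6→2→7→11 push 1
augment #4: 6→5→3→11 push 8
augment #5: 6→9→8→11 push 16
augment #6: 6→0→4→3→11 push 3
augment #7: 6→0→9→8→11 push 1
max flow = 36; residual-reachable set from 6 gives S-side
cut edges (S→T): {(4,3), (4,11), (5,3), (7,11), (9,8)} total cap 36

Min-cut arcs: {(4,3), (4,11), (5,3), (7,11), (9,8)} (total capacity 36)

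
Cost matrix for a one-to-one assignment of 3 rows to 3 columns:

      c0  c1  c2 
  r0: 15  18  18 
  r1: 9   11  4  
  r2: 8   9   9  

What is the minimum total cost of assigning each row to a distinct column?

Minimum assignment cost: 28

optimal assignment: row0→col0 (cost 15), row1→col2 (cost 4), row2→col1 (cost 9)
total = 15 + 4 + 9 = 28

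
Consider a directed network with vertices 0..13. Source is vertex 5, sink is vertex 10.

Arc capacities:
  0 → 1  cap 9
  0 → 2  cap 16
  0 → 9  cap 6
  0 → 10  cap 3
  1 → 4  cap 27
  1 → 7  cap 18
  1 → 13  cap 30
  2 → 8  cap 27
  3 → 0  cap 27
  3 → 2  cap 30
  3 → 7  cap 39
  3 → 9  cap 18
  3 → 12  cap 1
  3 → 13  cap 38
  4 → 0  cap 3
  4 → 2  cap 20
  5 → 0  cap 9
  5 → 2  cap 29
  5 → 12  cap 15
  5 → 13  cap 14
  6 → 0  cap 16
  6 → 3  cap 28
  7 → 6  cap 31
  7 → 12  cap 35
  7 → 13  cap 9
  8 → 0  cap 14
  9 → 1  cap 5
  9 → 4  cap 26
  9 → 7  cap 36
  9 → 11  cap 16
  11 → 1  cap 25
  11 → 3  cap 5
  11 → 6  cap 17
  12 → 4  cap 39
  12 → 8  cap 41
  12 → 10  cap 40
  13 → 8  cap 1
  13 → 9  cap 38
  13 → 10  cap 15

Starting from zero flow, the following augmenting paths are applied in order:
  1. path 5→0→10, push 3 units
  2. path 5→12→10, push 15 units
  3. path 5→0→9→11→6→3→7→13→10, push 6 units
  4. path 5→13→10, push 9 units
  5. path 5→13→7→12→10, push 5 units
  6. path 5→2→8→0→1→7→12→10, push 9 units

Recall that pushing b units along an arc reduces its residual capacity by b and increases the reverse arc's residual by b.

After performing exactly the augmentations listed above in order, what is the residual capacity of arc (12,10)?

after path 1 (5→0→10, push 3): res(12,10)=40
after path 2 (5→12→10, push 15): res(12,10)=25
after path 3 (5→0→9→11→6→3→7→13→10, push 6): res(12,10)=25
after path 4 (5→13→10, push 9): res(12,10)=25
after path 5 (5→13→7→12→10, push 5): res(12,10)=20
after path 6 (5→2→8→0→1→7→12→10, push 9): res(12,10)=11

Residual capacity of (12,10): 11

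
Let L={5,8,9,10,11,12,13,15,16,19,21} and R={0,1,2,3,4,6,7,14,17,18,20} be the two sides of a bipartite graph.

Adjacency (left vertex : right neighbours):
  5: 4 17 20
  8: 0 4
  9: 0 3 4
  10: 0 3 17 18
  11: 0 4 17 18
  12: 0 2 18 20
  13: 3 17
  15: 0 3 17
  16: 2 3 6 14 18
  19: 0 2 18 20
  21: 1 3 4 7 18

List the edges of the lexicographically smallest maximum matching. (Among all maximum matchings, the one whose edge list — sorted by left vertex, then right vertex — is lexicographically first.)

|M| = 9 (so the lex-smallest maximum matching has 9 edges)
process left vertices in ascending order; for each, take the smallest-labelled available neighbour that still permits 9 edges overall, or leave it unmatched if none does
lex-smallest matching: {5-4, 8-0, 9-3, 10-17, 11-18, 12-2, 16-6, 19-20, 21-1}

Lex-smallest maximum matching: {(5,4), (8,0), (9,3), (10,17), (11,18), (12,2), (16,6), (19,20), (21,1)}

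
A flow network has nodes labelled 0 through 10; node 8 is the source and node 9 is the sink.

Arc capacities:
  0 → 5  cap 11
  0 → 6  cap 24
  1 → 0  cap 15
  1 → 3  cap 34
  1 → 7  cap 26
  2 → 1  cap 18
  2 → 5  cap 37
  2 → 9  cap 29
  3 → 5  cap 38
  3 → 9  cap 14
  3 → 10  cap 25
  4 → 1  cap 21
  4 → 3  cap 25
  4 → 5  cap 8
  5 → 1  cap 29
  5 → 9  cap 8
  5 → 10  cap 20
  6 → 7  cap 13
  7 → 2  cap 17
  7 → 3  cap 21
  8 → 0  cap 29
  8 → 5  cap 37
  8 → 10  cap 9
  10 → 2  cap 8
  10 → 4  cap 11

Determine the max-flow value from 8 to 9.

augment #1: 8→5→9 bottleneck 8, total now 8
augment #2: 8→10→2→9 bottleneck 8, total now 16
augment #3: 8→5→1→3→9 bottleneck 14, total now 30
augment #4: 8→0→6→7→2→9 bottleneck 13, total now 43
augment #5: 8→5→1→7→2→9 bottleneck 4, total now 47

Maximum flow value: 47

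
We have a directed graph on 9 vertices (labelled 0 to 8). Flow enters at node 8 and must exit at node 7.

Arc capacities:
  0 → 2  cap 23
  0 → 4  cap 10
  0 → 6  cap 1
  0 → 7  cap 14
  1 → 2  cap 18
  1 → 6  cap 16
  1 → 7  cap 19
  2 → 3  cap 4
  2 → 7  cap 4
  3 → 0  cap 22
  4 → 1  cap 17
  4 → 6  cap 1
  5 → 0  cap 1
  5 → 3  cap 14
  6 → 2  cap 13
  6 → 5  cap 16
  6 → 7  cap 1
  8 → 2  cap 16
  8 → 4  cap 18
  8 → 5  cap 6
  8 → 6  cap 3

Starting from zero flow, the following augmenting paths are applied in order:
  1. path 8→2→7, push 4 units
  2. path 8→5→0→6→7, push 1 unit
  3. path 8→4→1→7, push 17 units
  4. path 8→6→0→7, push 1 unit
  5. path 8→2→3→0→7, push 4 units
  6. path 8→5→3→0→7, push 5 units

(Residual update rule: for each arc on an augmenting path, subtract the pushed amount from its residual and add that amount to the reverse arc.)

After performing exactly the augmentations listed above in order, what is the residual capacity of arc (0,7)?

after path 1 (8→2→7, push 4): res(0,7)=14
after path 2 (8→5→0→6→7, push 1): res(0,7)=14
after path 3 (8→4→1→7, push 17): res(0,7)=14
after path 4 (8→6→0→7, push 1): res(0,7)=13
after path 5 (8→2→3→0→7, push 4): res(0,7)=9
after path 6 (8→5→3→0→7, push 5): res(0,7)=4

Residual capacity of (0,7): 4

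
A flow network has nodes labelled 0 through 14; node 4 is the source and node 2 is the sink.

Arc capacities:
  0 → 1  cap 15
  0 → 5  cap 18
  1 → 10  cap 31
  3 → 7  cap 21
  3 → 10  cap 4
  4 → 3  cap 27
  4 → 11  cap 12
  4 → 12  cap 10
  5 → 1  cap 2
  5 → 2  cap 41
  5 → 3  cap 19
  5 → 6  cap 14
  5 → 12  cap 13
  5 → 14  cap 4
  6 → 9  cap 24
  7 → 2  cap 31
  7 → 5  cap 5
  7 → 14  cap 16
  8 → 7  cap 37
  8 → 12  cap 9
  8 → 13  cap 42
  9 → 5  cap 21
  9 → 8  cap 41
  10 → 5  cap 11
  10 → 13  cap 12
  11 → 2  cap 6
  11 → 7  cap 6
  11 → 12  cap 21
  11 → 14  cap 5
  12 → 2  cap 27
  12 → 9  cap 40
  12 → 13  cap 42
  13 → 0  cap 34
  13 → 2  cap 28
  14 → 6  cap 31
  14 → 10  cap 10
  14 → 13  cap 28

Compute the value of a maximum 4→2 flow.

Maximum flow value: 47

augment #1: 4→11→2 bottleneck 6, total now 6
augment #2: 4→12→2 bottleneck 10, total now 16
augment #3: 4→3→7→2 bottleneck 21, total now 37
augment #4: 4→11→7→2 bottleneck 6, total now 43
augment #5: 4→3→10→5→2 bottleneck 4, total now 47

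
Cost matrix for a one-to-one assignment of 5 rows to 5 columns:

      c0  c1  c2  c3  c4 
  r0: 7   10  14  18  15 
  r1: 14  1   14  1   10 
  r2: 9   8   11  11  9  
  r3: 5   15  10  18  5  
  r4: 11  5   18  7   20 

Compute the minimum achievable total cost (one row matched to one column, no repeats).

optimal assignment: row0→col0 (cost 7), row1→col3 (cost 1), row2→col2 (cost 11), row3→col4 (cost 5), row4→col1 (cost 5)
total = 7 + 1 + 11 + 5 + 5 = 29

Minimum assignment cost: 29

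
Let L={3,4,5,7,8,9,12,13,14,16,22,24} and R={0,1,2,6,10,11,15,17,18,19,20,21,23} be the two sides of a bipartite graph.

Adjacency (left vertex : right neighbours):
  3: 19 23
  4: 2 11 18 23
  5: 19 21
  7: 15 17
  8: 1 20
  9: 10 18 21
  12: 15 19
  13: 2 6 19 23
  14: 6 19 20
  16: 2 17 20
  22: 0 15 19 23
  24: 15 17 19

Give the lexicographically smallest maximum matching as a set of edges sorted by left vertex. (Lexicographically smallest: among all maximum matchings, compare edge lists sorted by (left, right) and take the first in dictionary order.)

Lex-smallest maximum matching: {(3,23), (4,11), (5,21), (7,15), (8,1), (9,10), (12,19), (13,2), (14,6), (16,20), (22,0), (24,17)}

|M| = 12 (so the lex-smallest maximum matching has 12 edges)
process left vertices in ascending order; for each, take the smallest-labelled available neighbour that still permits 12 edges overall, or leave it unmatched if none does
lex-smallest matching: {3-23, 4-11, 5-21, 7-15, 8-1, 9-10, 12-19, 13-2, 14-6, 16-20, 22-0, 24-17}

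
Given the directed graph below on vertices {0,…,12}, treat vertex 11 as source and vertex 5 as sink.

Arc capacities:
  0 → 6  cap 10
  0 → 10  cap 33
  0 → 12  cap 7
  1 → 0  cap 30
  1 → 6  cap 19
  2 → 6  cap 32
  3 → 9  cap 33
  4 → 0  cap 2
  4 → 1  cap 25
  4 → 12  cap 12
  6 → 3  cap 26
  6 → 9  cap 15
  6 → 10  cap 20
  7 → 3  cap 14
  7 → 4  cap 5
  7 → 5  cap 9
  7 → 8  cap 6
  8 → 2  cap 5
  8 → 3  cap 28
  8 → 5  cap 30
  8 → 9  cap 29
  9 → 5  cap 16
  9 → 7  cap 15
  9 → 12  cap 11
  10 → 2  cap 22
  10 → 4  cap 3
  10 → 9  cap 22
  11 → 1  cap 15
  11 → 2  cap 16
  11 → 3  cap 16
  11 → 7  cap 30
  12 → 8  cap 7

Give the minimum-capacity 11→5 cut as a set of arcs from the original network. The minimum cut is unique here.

Min-cut arcs: {(7,5), (7,8), (9,5), (12,8)} (total capacity 38)

augment #1: 11→7→5 push 9
augment #2: 11→3→9→5 push 16
augment #3: 11→7→8→5 push 6
augment #4: 11→1→0→12→8→5 push 7
max flow = 38; residual-reachable set from 11 gives S-side
cut edges (S→T): {(7,5), (7,8), (9,5), (12,8)} total cap 38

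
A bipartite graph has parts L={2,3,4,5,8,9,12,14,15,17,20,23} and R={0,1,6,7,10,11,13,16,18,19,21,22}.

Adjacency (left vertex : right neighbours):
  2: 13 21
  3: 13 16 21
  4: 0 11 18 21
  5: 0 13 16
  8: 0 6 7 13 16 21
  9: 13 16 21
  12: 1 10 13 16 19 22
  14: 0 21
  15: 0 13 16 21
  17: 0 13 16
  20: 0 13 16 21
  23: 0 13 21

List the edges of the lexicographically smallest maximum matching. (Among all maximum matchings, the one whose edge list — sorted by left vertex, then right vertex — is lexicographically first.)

|M| = 7 (so the lex-smallest maximum matching has 7 edges)
process left vertices in ascending order; for each, take the smallest-labelled available neighbour that still permits 7 edges overall, or leave it unmatched if none does
lex-smallest matching: {2-13, 3-16, 4-11, 5-0, 8-6, 9-21, 12-1}

Lex-smallest maximum matching: {(2,13), (3,16), (4,11), (5,0), (8,6), (9,21), (12,1)}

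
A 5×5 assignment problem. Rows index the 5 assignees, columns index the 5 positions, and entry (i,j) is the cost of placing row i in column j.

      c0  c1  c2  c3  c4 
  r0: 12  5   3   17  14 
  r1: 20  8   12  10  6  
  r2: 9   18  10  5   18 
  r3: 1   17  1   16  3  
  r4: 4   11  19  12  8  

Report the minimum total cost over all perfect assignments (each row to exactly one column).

Minimum assignment cost: 21

optimal assignment: row0→col1 (cost 5), row1→col4 (cost 6), row2→col3 (cost 5), row3→col2 (cost 1), row4→col0 (cost 4)
total = 5 + 6 + 5 + 1 + 4 = 21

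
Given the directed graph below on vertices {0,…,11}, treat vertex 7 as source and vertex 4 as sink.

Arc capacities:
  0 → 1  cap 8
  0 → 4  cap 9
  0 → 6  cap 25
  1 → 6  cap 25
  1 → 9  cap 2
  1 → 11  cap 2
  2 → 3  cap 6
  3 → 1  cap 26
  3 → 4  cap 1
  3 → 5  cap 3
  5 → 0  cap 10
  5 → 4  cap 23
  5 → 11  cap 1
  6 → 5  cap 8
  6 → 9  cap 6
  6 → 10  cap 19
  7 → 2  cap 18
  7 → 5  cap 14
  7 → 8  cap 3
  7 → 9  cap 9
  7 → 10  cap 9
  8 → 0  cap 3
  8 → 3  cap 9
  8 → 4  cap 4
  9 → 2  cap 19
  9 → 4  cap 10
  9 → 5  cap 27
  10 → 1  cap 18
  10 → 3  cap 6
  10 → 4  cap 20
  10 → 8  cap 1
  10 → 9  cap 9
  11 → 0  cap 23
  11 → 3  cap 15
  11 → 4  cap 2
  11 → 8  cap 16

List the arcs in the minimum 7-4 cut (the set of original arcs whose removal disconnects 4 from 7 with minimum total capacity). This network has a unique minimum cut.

augment #1: 7→5→4 push 14
augment #2: 7→8→4 push 3
augment #3: 7→9→4 push 9
augment #4: 7→10→4 push 9
augment #5: 7→2→3→4 push 1
augment #6: 7→2→3→5→4 push 3
augment #7: 7→2→3→1→9→4 push 1
augment #8: 7→2→3→1→11→4 push 1
max flow = 41; residual-reachable set from 7 gives S-side
cut edges (S→T): {(2,3), (7,5), (7,8), (7,9), (7,10)} total cap 41

Min-cut arcs: {(2,3), (7,5), (7,8), (7,9), (7,10)} (total capacity 41)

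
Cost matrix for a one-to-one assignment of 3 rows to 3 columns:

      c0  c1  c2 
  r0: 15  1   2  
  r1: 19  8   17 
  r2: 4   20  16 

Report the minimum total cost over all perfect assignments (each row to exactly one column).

Minimum assignment cost: 14

optimal assignment: row0→col2 (cost 2), row1→col1 (cost 8), row2→col0 (cost 4)
total = 2 + 8 + 4 = 14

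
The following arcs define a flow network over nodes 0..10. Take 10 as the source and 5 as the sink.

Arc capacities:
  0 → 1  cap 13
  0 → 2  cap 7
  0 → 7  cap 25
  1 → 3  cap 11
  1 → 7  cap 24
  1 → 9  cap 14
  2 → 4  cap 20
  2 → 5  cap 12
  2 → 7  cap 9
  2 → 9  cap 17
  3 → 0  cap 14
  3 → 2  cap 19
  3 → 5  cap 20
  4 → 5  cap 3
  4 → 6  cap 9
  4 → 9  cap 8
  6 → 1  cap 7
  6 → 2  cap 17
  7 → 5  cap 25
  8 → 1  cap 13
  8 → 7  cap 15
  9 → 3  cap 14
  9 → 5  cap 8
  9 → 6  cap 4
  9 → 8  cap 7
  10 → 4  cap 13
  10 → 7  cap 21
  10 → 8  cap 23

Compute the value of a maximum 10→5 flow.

augment #1: 10→4→5 bottleneck 3, total now 3
augment #2: 10→7→5 bottleneck 21, total now 24
augment #3: 10→4→9→5 bottleneck 8, total now 32
augment #4: 10→8→7→5 bottleneck 4, total now 36
augment #5: 10→4→6→2→5 bottleneck 2, total now 38
augment #6: 10→8→1→3→5 bottleneck 11, total now 49
augment #7: 10→8→1→9→3→5 bottleneck 2, total now 51

Maximum flow value: 51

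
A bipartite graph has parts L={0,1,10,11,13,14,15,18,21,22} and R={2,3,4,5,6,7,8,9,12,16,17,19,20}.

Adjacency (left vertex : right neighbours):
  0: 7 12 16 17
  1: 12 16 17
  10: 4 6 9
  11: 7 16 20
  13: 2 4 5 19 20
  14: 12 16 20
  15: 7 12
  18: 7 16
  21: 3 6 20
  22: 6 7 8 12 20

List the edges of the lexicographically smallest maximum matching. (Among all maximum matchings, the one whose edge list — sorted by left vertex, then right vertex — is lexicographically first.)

|M| = 9 (so the lex-smallest maximum matching has 9 edges)
process left vertices in ascending order; for each, take the smallest-labelled available neighbour that still permits 9 edges overall, or leave it unmatched if none does
lex-smallest matching: {0-7, 1-17, 10-4, 11-16, 13-2, 14-20, 15-12, 21-3, 22-6}

Lex-smallest maximum matching: {(0,7), (1,17), (10,4), (11,16), (13,2), (14,20), (15,12), (21,3), (22,6)}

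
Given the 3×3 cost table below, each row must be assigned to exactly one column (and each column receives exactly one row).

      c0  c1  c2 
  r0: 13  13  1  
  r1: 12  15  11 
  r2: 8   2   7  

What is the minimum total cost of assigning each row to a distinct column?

Minimum assignment cost: 15

optimal assignment: row0→col2 (cost 1), row1→col0 (cost 12), row2→col1 (cost 2)
total = 1 + 12 + 2 = 15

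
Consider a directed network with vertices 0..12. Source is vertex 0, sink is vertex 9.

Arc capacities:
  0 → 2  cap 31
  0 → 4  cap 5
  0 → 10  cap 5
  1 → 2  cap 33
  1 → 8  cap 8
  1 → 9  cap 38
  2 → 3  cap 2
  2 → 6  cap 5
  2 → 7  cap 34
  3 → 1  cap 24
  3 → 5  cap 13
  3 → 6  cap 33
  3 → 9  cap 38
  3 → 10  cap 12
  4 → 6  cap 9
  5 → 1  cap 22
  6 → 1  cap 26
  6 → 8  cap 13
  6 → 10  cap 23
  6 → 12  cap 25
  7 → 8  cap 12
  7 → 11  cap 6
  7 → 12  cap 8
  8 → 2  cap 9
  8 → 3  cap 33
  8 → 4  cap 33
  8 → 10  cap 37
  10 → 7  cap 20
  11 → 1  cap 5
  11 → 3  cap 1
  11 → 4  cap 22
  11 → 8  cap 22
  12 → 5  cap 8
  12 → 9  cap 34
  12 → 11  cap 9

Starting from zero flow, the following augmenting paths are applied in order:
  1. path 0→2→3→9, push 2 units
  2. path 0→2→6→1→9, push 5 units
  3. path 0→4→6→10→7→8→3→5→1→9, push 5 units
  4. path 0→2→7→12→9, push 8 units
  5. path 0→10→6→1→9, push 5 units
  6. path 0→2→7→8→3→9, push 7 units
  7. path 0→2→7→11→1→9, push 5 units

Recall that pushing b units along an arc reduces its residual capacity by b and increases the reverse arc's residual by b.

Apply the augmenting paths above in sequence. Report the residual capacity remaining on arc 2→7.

after path 1 (0→2→3→9, push 2): res(2,7)=34
after path 2 (0→2→6→1→9, push 5): res(2,7)=34
after path 3 (0→4→6→10→7→8→3→5→1→9, push 5): res(2,7)=34
after path 4 (0→2→7→12→9, push 8): res(2,7)=26
after path 5 (0→10→6→1→9, push 5): res(2,7)=26
after path 6 (0→2→7→8→3→9, push 7): res(2,7)=19
after path 7 (0→2→7→11→1→9, push 5): res(2,7)=14

Residual capacity of (2,7): 14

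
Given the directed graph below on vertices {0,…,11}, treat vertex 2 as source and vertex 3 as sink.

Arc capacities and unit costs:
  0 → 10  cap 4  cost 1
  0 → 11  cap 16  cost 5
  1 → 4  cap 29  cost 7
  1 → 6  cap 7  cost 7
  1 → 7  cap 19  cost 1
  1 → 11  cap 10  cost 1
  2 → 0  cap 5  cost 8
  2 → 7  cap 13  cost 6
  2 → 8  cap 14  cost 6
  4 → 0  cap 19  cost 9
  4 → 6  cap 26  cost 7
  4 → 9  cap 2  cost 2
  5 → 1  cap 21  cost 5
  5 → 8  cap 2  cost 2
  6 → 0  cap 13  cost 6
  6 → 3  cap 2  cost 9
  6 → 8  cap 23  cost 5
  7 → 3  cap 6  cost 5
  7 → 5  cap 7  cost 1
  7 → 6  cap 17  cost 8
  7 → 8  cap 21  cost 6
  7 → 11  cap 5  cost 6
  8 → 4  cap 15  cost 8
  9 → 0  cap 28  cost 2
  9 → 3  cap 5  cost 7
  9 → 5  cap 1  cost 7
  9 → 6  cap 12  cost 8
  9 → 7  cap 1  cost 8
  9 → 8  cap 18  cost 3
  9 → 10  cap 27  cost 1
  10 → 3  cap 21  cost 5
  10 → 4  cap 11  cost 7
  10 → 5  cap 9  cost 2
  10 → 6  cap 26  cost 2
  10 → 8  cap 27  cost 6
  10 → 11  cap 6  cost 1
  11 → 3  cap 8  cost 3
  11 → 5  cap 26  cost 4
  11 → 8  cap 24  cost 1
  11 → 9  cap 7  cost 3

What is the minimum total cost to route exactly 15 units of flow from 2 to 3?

shortest-cost path #1: 2→7→3 push 6 @ unit cost 11 (adds 66)
shortest-cost path #2: 2→0→10→11→3 push 4 @ unit cost 13 (adds 52)
shortest-cost path #3: 2→7→11→3 push 4 @ unit cost 15 (adds 60)
shortest-cost path #4: 2→7→11→10→3 push 1 @ unit cost 16 (adds 16)
total cost = 194

Minimum cost for 15 units: 194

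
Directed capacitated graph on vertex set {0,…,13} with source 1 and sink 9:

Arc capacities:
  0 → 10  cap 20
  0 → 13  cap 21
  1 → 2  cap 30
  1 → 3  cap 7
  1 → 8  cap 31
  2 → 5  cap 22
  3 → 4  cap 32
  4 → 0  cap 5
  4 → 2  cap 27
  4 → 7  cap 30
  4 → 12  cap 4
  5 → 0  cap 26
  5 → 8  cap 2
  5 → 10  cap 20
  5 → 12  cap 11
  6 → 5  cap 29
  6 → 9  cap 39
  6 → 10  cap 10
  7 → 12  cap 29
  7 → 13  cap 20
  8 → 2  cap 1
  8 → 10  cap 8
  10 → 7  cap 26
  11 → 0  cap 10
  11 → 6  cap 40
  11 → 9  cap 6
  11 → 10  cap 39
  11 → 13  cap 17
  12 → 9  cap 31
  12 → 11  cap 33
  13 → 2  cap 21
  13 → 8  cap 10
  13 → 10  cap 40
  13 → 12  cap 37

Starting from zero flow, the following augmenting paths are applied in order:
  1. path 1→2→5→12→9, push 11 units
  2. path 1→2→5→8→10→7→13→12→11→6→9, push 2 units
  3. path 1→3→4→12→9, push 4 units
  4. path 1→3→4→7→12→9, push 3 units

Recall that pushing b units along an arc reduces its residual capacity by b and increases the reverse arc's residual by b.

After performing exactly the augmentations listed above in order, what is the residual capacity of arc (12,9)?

after path 1 (1→2→5→12→9, push 11): res(12,9)=20
after path 2 (1→2→5→8→10→7→13→12→11→6→9, push 2): res(12,9)=20
after path 3 (1→3→4→12→9, push 4): res(12,9)=16
after path 4 (1→3→4→7→12→9, push 3): res(12,9)=13

Residual capacity of (12,9): 13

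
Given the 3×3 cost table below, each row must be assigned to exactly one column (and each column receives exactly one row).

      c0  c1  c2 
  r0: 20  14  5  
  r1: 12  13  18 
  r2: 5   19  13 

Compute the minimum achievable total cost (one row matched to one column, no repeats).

Minimum assignment cost: 23

optimal assignment: row0→col2 (cost 5), row1→col1 (cost 13), row2→col0 (cost 5)
total = 5 + 13 + 5 = 23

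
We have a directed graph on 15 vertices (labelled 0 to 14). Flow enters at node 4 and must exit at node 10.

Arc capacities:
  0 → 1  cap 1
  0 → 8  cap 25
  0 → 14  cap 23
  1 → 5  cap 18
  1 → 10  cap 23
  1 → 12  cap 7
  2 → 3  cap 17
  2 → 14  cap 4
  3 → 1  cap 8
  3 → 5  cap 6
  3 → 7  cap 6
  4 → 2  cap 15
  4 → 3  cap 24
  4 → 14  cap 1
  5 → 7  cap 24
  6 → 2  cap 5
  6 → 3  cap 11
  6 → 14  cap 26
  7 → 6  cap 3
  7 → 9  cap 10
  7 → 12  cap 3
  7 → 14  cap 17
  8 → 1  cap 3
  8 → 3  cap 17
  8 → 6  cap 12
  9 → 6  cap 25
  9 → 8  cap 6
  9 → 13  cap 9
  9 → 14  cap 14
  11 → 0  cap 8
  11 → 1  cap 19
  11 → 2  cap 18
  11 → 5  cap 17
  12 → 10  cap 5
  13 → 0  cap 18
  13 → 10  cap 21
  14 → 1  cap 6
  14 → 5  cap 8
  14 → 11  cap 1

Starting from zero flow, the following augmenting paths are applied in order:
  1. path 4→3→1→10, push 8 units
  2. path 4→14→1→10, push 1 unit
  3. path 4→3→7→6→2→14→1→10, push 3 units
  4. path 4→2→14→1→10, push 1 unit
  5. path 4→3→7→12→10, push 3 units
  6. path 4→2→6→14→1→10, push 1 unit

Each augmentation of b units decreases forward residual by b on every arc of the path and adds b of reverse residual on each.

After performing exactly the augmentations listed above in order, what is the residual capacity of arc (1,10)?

Residual capacity of (1,10): 9

after path 1 (4→3→1→10, push 8): res(1,10)=15
after path 2 (4→14→1→10, push 1): res(1,10)=14
after path 3 (4→3→7→6→2→14→1→10, push 3): res(1,10)=11
after path 4 (4→2→14→1→10, push 1): res(1,10)=10
after path 5 (4→3→7→12→10, push 3): res(1,10)=10
after path 6 (4→2→6→14→1→10, push 1): res(1,10)=9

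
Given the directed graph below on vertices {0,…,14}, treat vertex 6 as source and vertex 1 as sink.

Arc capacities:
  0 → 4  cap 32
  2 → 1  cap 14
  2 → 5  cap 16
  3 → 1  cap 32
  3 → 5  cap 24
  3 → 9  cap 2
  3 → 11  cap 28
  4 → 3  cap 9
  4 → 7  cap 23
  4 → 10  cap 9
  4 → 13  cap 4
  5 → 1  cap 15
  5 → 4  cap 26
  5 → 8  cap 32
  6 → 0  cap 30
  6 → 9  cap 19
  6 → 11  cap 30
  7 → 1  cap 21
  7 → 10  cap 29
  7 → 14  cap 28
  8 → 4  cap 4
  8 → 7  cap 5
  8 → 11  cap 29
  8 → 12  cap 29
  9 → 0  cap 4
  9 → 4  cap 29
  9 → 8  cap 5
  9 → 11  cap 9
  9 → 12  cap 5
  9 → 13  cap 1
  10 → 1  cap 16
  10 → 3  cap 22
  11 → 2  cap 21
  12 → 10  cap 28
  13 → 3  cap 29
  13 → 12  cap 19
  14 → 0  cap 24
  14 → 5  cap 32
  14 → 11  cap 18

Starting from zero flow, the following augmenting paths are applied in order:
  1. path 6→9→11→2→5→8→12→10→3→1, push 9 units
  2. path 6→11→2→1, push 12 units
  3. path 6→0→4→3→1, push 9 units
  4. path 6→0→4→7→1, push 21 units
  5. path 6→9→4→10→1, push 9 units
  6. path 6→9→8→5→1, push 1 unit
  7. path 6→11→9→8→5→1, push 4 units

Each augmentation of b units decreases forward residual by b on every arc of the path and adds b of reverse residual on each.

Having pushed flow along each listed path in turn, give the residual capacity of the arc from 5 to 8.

after path 1 (6→9→11→2→5→8→12→10→3→1, push 9): res(5,8)=23
after path 2 (6→11→2→1, push 12): res(5,8)=23
after path 3 (6→0→4→3→1, push 9): res(5,8)=23
after path 4 (6→0→4→7→1, push 21): res(5,8)=23
after path 5 (6→9→4→10→1, push 9): res(5,8)=23
after path 6 (6→9→8→5→1, push 1): res(5,8)=24
after path 7 (6→11→9→8→5→1, push 4): res(5,8)=28

Residual capacity of (5,8): 28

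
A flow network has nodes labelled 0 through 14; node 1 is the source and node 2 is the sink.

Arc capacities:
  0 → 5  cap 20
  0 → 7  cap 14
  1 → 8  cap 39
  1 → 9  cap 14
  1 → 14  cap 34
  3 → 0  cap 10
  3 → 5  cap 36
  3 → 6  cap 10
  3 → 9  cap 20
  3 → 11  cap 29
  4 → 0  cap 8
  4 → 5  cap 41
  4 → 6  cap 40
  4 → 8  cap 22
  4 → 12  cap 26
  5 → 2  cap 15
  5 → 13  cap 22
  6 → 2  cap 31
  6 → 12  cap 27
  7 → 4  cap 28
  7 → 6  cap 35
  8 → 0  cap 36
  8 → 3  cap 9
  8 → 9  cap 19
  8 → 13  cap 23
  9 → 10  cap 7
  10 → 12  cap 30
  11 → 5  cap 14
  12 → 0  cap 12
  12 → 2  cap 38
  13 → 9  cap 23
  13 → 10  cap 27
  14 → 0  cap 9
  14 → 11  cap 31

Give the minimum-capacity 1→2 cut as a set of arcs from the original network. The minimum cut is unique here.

augment #1: 1→8→0→5→2 push 15
augment #2: 1→8→3→6→2 push 9
augment #3: 1→9→10→12→2 push 7
augment #4: 1→8→0→7→6→2 push 14
augment #5: 1→8→13→10→12→2 push 1
augment #6: 1→14→0→5→13→10→12→2 push 5
augment #7: 1→14→0→8→13→10→12→2 push 4
augment #8: 1→14→11→5→13→10→12→2 push 13
max flow = 68; residual-reachable set from 1 gives S-side
cut edges (S→T): {(0,7), (5,2), (8,3), (10,12)} total cap 68

Min-cut arcs: {(0,7), (5,2), (8,3), (10,12)} (total capacity 68)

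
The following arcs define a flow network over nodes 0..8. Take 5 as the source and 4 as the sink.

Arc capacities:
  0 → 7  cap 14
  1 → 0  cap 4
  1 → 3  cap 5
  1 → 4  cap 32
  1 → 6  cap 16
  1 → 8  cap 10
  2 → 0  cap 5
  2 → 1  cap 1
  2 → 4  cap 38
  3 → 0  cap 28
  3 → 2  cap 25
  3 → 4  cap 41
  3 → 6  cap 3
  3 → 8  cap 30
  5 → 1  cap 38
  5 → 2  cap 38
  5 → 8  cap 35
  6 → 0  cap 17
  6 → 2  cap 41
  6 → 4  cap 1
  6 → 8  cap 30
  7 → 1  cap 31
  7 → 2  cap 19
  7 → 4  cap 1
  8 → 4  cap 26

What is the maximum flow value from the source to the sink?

augment #1: 5→1→4 bottleneck 32, total now 32
augment #2: 5→2→4 bottleneck 38, total now 70
augment #3: 5→8→4 bottleneck 26, total now 96
augment #4: 5→1→3→4 bottleneck 5, total now 101
augment #5: 5→1→6→4 bottleneck 1, total now 102

Maximum flow value: 102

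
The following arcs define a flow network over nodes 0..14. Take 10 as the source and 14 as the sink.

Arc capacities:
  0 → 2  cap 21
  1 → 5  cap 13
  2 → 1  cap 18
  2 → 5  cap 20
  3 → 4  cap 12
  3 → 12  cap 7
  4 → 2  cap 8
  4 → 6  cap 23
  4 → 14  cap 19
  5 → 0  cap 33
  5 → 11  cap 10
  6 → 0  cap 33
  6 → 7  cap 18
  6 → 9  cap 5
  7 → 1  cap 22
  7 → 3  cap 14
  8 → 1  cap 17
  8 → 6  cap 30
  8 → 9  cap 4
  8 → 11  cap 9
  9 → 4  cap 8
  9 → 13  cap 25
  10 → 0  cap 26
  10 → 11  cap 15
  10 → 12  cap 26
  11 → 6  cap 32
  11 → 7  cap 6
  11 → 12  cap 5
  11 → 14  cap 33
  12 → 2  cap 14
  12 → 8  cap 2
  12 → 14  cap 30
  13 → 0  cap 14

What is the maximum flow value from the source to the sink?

Maximum flow value: 51

augment #1: 10→11→14 bottleneck 15, total now 15
augment #2: 10→12→14 bottleneck 26, total now 41
augment #3: 10→0→2→5→11→14 bottleneck 10, total now 51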